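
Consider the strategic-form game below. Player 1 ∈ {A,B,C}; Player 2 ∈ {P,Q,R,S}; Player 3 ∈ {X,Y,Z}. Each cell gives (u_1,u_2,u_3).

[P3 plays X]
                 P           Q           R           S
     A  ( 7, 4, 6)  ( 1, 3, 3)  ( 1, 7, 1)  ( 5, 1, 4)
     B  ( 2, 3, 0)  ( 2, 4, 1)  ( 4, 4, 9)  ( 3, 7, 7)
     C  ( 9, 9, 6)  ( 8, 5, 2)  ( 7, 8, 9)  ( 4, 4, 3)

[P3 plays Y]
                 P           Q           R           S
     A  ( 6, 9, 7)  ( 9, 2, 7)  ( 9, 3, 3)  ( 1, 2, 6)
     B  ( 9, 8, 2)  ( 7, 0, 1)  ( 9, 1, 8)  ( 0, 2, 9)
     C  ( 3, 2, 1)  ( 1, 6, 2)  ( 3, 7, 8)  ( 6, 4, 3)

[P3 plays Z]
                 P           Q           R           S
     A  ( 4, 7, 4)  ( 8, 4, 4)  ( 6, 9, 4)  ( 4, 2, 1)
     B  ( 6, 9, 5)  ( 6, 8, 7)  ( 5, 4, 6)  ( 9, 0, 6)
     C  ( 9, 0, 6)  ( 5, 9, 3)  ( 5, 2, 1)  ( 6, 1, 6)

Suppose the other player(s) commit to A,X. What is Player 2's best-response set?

P2 best: {R}

u_2(P vs A,X) = 4
u_2(Q vs A,X) = 3
u_2(R vs A,X) = 7
u_2(S vs A,X) = 1
max payoff 7 at {R}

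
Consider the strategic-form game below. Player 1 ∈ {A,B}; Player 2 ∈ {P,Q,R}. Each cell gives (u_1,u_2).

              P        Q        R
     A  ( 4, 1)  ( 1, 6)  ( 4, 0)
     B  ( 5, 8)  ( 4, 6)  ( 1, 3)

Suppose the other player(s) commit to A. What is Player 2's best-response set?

argmax u_2 = {Q}

u_2(P vs A) = 1
u_2(Q vs A) = 6
u_2(R vs A) = 0
max payoff 6 at {Q}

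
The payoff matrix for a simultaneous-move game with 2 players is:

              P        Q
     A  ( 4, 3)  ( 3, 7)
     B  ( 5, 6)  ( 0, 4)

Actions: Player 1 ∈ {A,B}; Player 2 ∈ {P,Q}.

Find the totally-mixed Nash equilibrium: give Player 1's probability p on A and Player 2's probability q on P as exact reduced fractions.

P1 indiff ⇒ q·4+(1-q)·3 = q·5+(1-q)·0 ⇒ q(-1) = (1-q)(-3) ⇒ q = 3/4
P2 indiff ⇒ p·3+(1-p)·6 = p·7+(1-p)·4 ⇒ p(-4) = (1-p)(-2) ⇒ p = 1/3

p=1/3, q=3/4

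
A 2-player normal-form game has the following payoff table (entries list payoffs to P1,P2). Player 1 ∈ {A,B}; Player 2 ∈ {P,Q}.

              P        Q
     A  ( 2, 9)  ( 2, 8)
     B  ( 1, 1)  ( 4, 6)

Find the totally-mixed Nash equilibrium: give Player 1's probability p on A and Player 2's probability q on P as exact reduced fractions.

P1 indiff ⇒ q·2+(1-q)·2 = q·1+(1-q)·4 ⇒ q(1) = (1-q)(2) ⇒ q = 2/3
P2 indiff ⇒ p·9+(1-p)·1 = p·8+(1-p)·6 ⇒ p(1) = (1-p)(5) ⇒ p = 5/6

p=5/6, q=2/3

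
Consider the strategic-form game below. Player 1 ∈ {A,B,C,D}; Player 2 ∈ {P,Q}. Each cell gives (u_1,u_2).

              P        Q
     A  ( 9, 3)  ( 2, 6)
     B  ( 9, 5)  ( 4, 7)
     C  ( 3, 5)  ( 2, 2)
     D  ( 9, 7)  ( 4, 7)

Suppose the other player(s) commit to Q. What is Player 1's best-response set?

P1 best: {B,D}

u_1(A vs Q) = 2
u_1(B vs Q) = 4
u_1(C vs Q) = 2
u_1(D vs Q) = 4
max payoff 4 at {B,D}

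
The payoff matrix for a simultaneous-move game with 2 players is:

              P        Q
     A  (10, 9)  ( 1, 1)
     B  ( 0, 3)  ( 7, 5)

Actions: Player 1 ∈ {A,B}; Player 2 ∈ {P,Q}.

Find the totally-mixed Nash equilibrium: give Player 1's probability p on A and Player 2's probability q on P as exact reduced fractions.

P1 mixes 1/5 on A; P2 mixes 3/8 on P

P1 indiff ⇒ q·10+(1-q)·1 = q·0+(1-q)·7 ⇒ q(10) = (1-q)(6) ⇒ q = 3/8
P2 indiff ⇒ p·9+(1-p)·3 = p·1+(1-p)·5 ⇒ p(8) = (1-p)(2) ⇒ p = 1/5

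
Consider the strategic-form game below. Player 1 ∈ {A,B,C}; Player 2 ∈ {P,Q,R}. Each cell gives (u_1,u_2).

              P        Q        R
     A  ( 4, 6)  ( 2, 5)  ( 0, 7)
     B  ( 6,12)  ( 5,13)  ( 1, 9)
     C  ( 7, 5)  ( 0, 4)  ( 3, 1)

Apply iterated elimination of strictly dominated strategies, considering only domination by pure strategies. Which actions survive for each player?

P1 drop A (B beats it: P:6>4 Q:5>2 R:1>0)
P2 drop R (P beats it: B:12>9 C:5>1)
P1→{B,C} P2→{P,Q}

IESDS → P1:{B,C} P2:{P,Q}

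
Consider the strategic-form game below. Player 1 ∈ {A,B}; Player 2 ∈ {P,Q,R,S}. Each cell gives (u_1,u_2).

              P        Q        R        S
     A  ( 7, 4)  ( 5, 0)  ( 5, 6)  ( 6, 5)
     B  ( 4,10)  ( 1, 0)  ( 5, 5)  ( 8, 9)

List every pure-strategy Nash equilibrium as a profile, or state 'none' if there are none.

PSNE = {(A,R)}

(A,P): not NE [P2→R gives 6>4]
(A,Q): not NE [P2→R gives 6>0]
(A,R): NE
(A,S): not NE [P1→B gives 8>6; P2→R gives 6>5]
(B,P): not NE [P1→A gives 7>4]
(B,Q): not NE [P1→A gives 5>1; P2→P gives 10>0]
(B,R): not NE [P2→P gives 10>5]
(B,S): not NE [P2→P gives 10>9]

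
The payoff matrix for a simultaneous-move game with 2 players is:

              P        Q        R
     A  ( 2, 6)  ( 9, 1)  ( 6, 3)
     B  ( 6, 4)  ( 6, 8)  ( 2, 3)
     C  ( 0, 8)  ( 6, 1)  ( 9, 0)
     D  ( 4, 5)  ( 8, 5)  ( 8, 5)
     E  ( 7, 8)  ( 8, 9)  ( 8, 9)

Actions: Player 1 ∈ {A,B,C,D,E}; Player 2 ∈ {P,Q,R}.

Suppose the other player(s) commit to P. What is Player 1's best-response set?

P1 best: {E}

u_1(A vs P) = 2
u_1(B vs P) = 6
u_1(C vs P) = 0
u_1(D vs P) = 4
u_1(E vs P) = 7
max payoff 7 at {E}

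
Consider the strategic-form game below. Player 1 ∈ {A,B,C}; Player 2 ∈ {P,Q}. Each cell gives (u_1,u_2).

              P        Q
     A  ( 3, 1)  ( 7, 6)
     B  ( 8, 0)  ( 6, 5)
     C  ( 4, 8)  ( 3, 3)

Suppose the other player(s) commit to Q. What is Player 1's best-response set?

u_1(A vs Q) = 7
u_1(B vs Q) = 6
u_1(C vs Q) = 3
max payoff 7 at {A}

argmax u_1 = {A}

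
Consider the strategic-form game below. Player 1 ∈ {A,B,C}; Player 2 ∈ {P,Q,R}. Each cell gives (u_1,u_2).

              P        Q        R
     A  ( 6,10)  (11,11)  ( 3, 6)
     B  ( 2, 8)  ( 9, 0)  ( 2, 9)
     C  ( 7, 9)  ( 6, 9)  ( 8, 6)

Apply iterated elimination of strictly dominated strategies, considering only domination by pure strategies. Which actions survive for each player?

P1 drop B (A beats it: P:6>2 Q:11>9 R:3>2)
P2 drop R (P beats it: A:10>6 C:9>6)
P1→{A,C} P2→{P,Q}

IESDS → P1:{A,C} P2:{P,Q}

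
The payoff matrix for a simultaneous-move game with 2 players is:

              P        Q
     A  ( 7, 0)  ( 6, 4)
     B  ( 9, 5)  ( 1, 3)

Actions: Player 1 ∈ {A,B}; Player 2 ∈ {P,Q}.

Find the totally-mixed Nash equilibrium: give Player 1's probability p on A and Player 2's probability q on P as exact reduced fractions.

(p,q) = (1/3, 5/7)

P1 indiff ⇒ q·7+(1-q)·6 = q·9+(1-q)·1 ⇒ q(-2) = (1-q)(-5) ⇒ q = 5/7
P2 indiff ⇒ p·0+(1-p)·5 = p·4+(1-p)·3 ⇒ p(-4) = (1-p)(-2) ⇒ p = 1/3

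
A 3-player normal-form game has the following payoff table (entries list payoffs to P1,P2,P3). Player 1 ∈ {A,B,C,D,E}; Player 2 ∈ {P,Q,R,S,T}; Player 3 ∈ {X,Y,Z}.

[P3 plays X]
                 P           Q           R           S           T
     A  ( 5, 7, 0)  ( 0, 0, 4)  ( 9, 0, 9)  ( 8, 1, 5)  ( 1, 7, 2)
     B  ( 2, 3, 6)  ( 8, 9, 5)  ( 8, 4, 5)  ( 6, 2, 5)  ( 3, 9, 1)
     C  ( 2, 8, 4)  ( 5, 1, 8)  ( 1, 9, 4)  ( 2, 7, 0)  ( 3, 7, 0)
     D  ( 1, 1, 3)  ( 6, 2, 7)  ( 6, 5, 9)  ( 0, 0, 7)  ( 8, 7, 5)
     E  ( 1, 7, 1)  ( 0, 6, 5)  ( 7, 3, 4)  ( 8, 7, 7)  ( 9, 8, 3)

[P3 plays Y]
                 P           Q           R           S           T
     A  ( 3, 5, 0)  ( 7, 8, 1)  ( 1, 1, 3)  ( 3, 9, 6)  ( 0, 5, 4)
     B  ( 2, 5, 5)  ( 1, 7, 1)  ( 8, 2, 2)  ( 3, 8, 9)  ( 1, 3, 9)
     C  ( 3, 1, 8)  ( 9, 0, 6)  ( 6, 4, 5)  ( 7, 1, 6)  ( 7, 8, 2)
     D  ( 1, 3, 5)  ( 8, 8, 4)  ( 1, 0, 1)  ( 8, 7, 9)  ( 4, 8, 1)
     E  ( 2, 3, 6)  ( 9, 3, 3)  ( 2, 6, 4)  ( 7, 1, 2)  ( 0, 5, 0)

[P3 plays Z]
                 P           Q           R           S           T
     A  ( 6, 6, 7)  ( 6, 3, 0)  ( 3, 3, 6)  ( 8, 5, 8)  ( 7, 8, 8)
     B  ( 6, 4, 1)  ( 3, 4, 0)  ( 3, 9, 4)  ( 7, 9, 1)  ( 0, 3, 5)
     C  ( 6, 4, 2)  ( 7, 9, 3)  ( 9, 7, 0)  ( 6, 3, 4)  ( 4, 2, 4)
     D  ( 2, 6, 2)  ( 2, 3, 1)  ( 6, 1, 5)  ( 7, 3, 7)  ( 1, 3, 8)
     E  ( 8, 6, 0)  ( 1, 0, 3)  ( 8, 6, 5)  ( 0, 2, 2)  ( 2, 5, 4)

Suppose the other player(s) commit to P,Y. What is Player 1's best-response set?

P1 best: {A,C}

u_1(A vs P,Y) = 3
u_1(B vs P,Y) = 2
u_1(C vs P,Y) = 3
u_1(D vs P,Y) = 1
u_1(E vs P,Y) = 2
max payoff 3 at {A,C}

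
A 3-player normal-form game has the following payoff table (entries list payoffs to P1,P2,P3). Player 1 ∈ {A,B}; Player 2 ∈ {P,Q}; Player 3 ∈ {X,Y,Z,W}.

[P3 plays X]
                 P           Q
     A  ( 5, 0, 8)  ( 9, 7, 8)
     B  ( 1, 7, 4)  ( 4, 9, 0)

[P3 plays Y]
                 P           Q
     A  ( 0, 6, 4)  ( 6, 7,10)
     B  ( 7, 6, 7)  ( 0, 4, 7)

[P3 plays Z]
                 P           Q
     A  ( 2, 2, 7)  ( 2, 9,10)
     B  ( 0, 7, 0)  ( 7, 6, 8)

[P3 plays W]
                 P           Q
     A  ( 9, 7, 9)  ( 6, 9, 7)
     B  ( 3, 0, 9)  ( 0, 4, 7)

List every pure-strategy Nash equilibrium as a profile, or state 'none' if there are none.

NE set: (A,Q,Y)

(A,P,X): not NE [P2→Q gives 7>0; P3→W gives 9>8]
(A,P,Y): not NE [P1→B gives 7>0; P2→Q gives 7>6; P3→W gives 9>4]
(A,P,Z): not NE [P2→Q gives 9>2; P3→W gives 9>7]
(A,P,W): not NE [P2→Q gives 9>7]
(A,Q,X): not NE [P3→Z gives 10>8]
(A,Q,Y): NE
(A,Q,Z): not NE [P1→B gives 7>2]
(A,Q,W): not NE [P3→Z gives 10>7]
(B,P,X): not NE [P1→A gives 5>1; P2→Q gives 9>7; P3→W gives 9>4]
(B,P,Y): not NE [P3→W gives 9>7]
(B,P,Z): not NE [P1→A gives 2>0; P3→W gives 9>0]
(B,P,W): not NE [P1→A gives 9>3; P2→Q gives 4>0]
(B,Q,X): not NE [P1→A gives 9>4; P3→Z gives 8>0]
(B,Q,Y): not NE [P1→A gives 6>0; P2→P gives 6>4; P3→Z gives 8>7]
(B,Q,Z): not NE [P2→P gives 7>6]
(B,Q,W): not NE [P1→A gives 6>0; P3→Z gives 8>7]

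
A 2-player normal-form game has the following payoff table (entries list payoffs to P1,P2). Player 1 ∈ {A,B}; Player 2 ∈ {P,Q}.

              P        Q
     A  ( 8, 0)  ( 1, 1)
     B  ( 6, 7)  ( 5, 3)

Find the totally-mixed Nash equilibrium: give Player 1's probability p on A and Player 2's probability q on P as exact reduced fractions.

P1 indiff ⇒ q·8+(1-q)·1 = q·6+(1-q)·5 ⇒ q(2) = (1-q)(4) ⇒ q = 2/3
P2 indiff ⇒ p·0+(1-p)·7 = p·1+(1-p)·3 ⇒ p(-1) = (1-p)(-4) ⇒ p = 4/5

P1 mixes 4/5 on A; P2 mixes 2/3 on P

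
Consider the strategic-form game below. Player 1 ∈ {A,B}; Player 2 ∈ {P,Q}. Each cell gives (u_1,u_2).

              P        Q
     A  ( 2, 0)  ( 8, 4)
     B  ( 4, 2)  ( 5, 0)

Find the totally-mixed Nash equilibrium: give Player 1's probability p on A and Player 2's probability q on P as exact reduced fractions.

P1 indiff ⇒ q·2+(1-q)·8 = q·4+(1-q)·5 ⇒ q(-2) = (1-q)(-3) ⇒ q = 3/5
P2 indiff ⇒ p·0+(1-p)·2 = p·4+(1-p)·0 ⇒ p(-4) = (1-p)(-2) ⇒ p = 1/3

P1 mixes 1/3 on A; P2 mixes 3/5 on P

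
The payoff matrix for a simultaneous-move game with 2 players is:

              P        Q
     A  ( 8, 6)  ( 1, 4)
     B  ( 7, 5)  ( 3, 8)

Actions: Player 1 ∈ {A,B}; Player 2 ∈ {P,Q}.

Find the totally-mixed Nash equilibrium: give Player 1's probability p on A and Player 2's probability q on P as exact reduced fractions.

P1 indiff ⇒ q·8+(1-q)·1 = q·7+(1-q)·3 ⇒ q(1) = (1-q)(2) ⇒ q = 2/3
P2 indiff ⇒ p·6+(1-p)·5 = p·4+(1-p)·8 ⇒ p(2) = (1-p)(3) ⇒ p = 3/5

(p,q) = (3/5, 2/3)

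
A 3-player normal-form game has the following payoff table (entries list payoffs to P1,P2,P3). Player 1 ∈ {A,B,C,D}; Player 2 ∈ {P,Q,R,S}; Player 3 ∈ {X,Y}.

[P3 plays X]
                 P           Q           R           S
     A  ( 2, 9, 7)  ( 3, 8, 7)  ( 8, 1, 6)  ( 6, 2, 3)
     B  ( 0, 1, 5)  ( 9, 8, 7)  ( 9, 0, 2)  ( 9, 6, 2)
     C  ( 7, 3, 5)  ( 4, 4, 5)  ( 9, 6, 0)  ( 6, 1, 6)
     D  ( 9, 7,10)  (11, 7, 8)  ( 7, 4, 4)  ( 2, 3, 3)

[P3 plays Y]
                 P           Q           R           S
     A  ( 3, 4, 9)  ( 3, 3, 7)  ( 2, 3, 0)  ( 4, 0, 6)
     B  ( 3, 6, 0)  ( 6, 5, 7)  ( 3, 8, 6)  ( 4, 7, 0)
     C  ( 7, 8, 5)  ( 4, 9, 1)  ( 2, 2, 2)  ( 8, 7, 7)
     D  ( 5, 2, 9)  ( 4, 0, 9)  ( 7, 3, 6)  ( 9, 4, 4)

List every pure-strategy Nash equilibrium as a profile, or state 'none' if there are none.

NE set: (D,P,X), (D,S,Y)

(A,P,X): not NE [P1→D gives 9>2; P3→Y gives 9>7]
(A,P,Y): not NE [P1→C gives 7>3]
(A,Q,X): not NE [P1→D gives 11>3; P2→P gives 9>8]
(A,Q,Y): not NE [P1→B gives 6>3; P2→P gives 4>3]
(A,R,X): not NE [P1→C gives 9>8; P2→P gives 9>1]
(A,R,Y): not NE [P1→D gives 7>2; P2→P gives 4>3; P3→X gives 6>0]
(A,S,X): not NE [P1→B gives 9>6; P2→P gives 9>2; P3→Y gives 6>3]
(A,S,Y): not NE [P1→D gives 9>4; P2→P gives 4>0]
(B,P,X): not NE [P1→D gives 9>0; P2→Q gives 8>1]
(B,P,Y): not NE [P1→C gives 7>3; P2→R gives 8>6; P3→X gives 5>0]
(B,Q,X): not NE [P1→D gives 11>9]
(B,Q,Y): not NE [P2→R gives 8>5]
(B,R,X): not NE [P2→Q gives 8>0; P3→Y gives 6>2]
(B,R,Y): not NE [P1→D gives 7>3]
(B,S,X): not NE [P2→Q gives 8>6]
(B,S,Y): not NE [P1→D gives 9>4; P2→R gives 8>7; P3→X gives 2>0]
(C,P,X): not NE [P1→D gives 9>7; P2→R gives 6>3]
(C,P,Y): not NE [P2→Q gives 9>8]
(C,Q,X): not NE [P1→D gives 11>4; P2→R gives 6>4]
(C,Q,Y): not NE [P1→B gives 6>4; P3→X gives 5>1]
(C,R,X): not NE [P3→Y gives 2>0]
(C,R,Y): not NE [P1→D gives 7>2; P2→Q gives 9>2]
(C,S,X): not NE [P1→B gives 9>6; P2→R gives 6>1; P3→Y gives 7>6]
(C,S,Y): not NE [P1→D gives 9>8; P2→Q gives 9>7]
(D,P,X): NE
(D,P,Y): not NE [P1→C gives 7>5; P2→S gives 4>2; P3→X gives 10>9]
(D,Q,X): not NE [P3→Y gives 9>8]
(D,Q,Y): not NE [P1→B gives 6>4; P2→S gives 4>0]
(D,R,X): not NE [P1→C gives 9>7; P2→Q gives 7>4; P3→Y gives 6>4]
(D,R,Y): not NE [P2→S gives 4>3]
(D,S,X): not NE [P1→B gives 9>2; P2→Q gives 7>3; P3→Y gives 4>3]
(D,S,Y): NE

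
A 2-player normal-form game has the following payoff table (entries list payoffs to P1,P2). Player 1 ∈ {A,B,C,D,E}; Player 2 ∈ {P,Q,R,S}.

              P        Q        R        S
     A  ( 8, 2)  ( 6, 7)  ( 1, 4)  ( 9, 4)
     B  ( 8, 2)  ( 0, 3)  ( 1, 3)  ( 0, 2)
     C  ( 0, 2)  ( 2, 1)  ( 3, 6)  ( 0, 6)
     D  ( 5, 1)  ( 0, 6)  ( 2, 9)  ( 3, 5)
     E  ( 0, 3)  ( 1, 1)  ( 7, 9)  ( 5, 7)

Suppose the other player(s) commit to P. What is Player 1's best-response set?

u_1(A vs P) = 8
u_1(B vs P) = 8
u_1(C vs P) = 0
u_1(D vs P) = 5
u_1(E vs P) = 0
max payoff 8 at {A,B}

P1 best: {A,B}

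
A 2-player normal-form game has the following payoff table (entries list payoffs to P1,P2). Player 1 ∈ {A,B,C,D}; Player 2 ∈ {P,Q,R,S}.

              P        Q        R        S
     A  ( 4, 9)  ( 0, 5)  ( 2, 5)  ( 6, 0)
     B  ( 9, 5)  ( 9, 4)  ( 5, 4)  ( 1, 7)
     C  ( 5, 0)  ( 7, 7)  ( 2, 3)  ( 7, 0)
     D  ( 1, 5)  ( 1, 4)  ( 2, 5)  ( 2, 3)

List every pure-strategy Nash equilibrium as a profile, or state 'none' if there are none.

(A,P): not NE [P1→B gives 9>4]
(A,Q): not NE [P1→B gives 9>0; P2→P gives 9>5]
(A,R): not NE [P1→B gives 5>2; P2→P gives 9>5]
(A,S): not NE [P1→C gives 7>6; P2→P gives 9>0]
(B,P): not NE [P2→S gives 7>5]
(B,Q): not NE [P2→S gives 7>4]
(B,R): not NE [P2→S gives 7>4]
(B,S): not NE [P1→C gives 7>1]
(C,P): not NE [P1→B gives 9>5; P2→Q gives 7>0]
(C,Q): not NE [P1→B gives 9>7]
(C,R): not NE [P1→B gives 5>2; P2→Q gives 7>3]
(C,S): not NE [P2→Q gives 7>0]
(D,P): not NE [P1→B gives 9>1]
(D,Q): not NE [P1→B gives 9>1; P2→R gives 5>4]
(D,R): not NE [P1→B gives 5>2]
(D,S): not NE [P1→C gives 7>2; P2→R gives 5>3]

Equilibria: none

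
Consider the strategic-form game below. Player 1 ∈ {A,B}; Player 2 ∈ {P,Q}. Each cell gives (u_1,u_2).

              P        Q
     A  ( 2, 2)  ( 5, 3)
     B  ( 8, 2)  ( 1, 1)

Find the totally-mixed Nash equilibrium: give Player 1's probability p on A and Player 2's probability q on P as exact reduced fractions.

P1 indiff ⇒ q·2+(1-q)·5 = q·8+(1-q)·1 ⇒ q(-6) = (1-q)(-4) ⇒ q = 2/5
P2 indiff ⇒ p·2+(1-p)·2 = p·3+(1-p)·1 ⇒ p(-1) = (1-p)(-1) ⇒ p = 1/2

(p,q) = (1/2, 2/5)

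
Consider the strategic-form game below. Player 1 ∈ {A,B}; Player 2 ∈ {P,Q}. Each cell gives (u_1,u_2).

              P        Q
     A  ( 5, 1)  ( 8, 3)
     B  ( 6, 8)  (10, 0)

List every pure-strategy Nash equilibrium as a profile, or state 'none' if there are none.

PSNE = {(B,P)}

(A,P): not NE [P1→B gives 6>5; P2→Q gives 3>1]
(A,Q): not NE [P1→B gives 10>8]
(B,P): NE
(B,Q): not NE [P2→P gives 8>0]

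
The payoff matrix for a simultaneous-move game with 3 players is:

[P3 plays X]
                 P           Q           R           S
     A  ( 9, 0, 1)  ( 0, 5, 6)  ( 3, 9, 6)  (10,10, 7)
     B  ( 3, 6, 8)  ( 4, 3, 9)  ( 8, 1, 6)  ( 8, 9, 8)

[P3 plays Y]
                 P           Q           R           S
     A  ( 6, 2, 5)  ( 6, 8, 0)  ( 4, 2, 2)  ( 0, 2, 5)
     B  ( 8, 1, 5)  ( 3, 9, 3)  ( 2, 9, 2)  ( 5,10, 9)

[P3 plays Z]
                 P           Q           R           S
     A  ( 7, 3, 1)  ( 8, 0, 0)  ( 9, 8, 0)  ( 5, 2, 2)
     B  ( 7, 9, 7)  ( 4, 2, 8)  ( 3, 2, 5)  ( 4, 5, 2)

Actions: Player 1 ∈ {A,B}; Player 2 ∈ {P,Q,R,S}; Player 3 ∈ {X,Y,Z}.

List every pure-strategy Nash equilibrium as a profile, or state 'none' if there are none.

(A,P,X): not NE [P2→S gives 10>0; P3→Y gives 5>1]
(A,P,Y): not NE [P1→B gives 8>6; P2→Q gives 8>2]
(A,P,Z): not NE [P2→R gives 8>3; P3→Y gives 5>1]
(A,Q,X): not NE [P1→B gives 4>0; P2→S gives 10>5]
(A,Q,Y): not NE [P3→X gives 6>0]
(A,Q,Z): not NE [P2→R gives 8>0; P3→X gives 6>0]
(A,R,X): not NE [P1→B gives 8>3; P2→S gives 10>9]
(A,R,Y): not NE [P2→Q gives 8>2; P3→X gives 6>2]
(A,R,Z): not NE [P3→X gives 6>0]
(A,S,X): NE
(A,S,Y): not NE [P1→B gives 5>0; P2→Q gives 8>2; P3→X gives 7>5]
(A,S,Z): not NE [P2→R gives 8>2; P3→X gives 7>2]
(B,P,X): not NE [P1→A gives 9>3; P2→S gives 9>6]
(B,P,Y): not NE [P2→S gives 10>1; P3→X gives 8>5]
(B,P,Z): not NE [P3→X gives 8>7]
(B,Q,X): not NE [P2→S gives 9>3]
(B,Q,Y): not NE [P1→A gives 6>3; P2→S gives 10>9; P3→X gives 9>3]
(B,Q,Z): not NE [P1→A gives 8>4; P2→P gives 9>2; P3→X gives 9>8]
(B,R,X): not NE [P2→S gives 9>1]
(B,R,Y): not NE [P1→A gives 4>2; P2→S gives 10>9; P3→X gives 6>2]
(B,R,Z): not NE [P1→A gives 9>3; P2→P gives 9>2; P3→X gives 6>5]
(B,S,X): not NE [P1→A gives 10>8; P3→Y gives 9>8]
(B,S,Y): NE
(B,S,Z): not NE [P1→A gives 5>4; P2→P gives 9>5; P3→Y gives 9>2]

NE set: (A,S,X), (B,S,Y)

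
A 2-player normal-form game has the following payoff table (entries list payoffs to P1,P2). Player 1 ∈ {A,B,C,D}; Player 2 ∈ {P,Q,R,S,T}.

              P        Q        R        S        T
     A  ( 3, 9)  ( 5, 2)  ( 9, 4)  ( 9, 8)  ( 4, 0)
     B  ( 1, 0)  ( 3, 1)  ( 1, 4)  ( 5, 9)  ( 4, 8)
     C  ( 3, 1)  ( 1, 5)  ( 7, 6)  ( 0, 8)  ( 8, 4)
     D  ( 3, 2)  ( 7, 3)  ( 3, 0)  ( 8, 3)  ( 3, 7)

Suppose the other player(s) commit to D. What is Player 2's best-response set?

argmax u_2 = {T}

u_2(P vs D) = 2
u_2(Q vs D) = 3
u_2(R vs D) = 0
u_2(S vs D) = 3
u_2(T vs D) = 7
max payoff 7 at {T}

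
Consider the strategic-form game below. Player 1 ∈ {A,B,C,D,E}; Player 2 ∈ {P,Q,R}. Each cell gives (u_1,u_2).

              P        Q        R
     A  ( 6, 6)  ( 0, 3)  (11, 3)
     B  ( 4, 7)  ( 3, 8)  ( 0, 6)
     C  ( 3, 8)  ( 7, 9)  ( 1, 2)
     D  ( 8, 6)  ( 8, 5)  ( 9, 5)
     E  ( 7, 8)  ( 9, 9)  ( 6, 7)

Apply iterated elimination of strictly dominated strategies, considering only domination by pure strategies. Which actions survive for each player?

Survivors P1:{D,E} P2:{P,Q}

P1 drop B (D beats it: P:8>4 Q:8>3 R:9>0)
P1 drop C (D beats it: P:8>3 Q:8>7 R:9>1)
P2 drop R (P beats it: A:6>3 D:6>5 E:8>7)
P1 drop A (D beats it: P:8>6 Q:8>0)
P1→{D,E} P2→{P,Q}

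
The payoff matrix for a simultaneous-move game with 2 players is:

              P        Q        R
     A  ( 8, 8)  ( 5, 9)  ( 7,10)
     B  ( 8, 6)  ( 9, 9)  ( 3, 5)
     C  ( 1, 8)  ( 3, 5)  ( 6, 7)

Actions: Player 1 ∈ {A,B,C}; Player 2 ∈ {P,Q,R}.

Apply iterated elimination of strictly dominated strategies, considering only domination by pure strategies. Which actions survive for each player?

P1 drop C (A beats it: P:8>1 Q:5>3 R:7>6)
P2 drop P (Q beats it: A:9>8 B:9>6)
P1→{A,B} P2→{Q,R}

Remaining: P1:{A,B} P2:{Q,R}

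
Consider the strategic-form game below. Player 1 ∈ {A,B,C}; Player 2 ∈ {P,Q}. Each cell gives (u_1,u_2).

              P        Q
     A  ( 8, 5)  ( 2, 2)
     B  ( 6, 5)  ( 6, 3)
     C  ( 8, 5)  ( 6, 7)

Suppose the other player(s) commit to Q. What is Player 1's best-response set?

BR_1 = {B,C}

u_1(A vs Q) = 2
u_1(B vs Q) = 6
u_1(C vs Q) = 6
max payoff 6 at {B,C}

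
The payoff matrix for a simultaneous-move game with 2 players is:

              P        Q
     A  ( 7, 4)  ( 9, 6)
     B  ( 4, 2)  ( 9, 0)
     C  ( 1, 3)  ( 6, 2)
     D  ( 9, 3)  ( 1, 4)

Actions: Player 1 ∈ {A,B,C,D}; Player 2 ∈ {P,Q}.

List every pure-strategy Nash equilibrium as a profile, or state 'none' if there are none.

NE set: (A,Q)

(A,P): not NE [P1→D gives 9>7; P2→Q gives 6>4]
(A,Q): NE
(B,P): not NE [P1→D gives 9>4]
(B,Q): not NE [P2→P gives 2>0]
(C,P): not NE [P1→D gives 9>1]
(C,Q): not NE [P1→B gives 9>6; P2→P gives 3>2]
(D,P): not NE [P2→Q gives 4>3]
(D,Q): not NE [P1→B gives 9>1]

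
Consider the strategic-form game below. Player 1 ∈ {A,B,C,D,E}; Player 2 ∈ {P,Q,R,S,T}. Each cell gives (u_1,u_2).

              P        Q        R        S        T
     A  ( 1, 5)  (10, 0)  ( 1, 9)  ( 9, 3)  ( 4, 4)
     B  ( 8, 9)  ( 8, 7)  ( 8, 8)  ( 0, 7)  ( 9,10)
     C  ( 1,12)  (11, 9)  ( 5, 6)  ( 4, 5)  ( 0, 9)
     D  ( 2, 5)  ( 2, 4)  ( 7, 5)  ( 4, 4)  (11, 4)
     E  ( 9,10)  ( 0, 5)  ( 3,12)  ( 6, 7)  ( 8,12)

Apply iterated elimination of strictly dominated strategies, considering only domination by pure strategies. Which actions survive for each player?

P2 drop Q (P beats it: A:5>0 B:9>7 C:12>9 D:5>4 E:10>5)
P2 drop S (P beats it: A:5>3 B:9>7 C:12>5 D:5>4 E:10>7)
P1 drop A (B beats it: P:8>1 R:8>1 T:9>4)
P1 drop C (B beats it: P:8>1 R:8>5 T:9>0)
P1→{B,D,E} P2→{P,R,T}

IESDS → P1:{B,D,E} P2:{P,R,T}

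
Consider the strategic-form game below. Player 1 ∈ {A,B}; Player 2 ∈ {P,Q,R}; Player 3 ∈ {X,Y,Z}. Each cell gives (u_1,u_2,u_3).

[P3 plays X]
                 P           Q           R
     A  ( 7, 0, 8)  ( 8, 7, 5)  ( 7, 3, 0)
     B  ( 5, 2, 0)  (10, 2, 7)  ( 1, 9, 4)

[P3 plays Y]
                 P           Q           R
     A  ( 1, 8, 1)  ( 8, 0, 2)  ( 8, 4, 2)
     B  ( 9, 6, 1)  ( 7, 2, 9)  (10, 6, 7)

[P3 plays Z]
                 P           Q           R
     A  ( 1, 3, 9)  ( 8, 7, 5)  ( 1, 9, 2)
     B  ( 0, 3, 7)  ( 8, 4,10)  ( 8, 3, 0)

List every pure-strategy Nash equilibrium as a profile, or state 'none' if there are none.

NE set: (B,Q,Z), (B,R,Y)

(A,P,X): not NE [P2→Q gives 7>0; P3→Z gives 9>8]
(A,P,Y): not NE [P1→B gives 9>1; P3→Z gives 9>1]
(A,P,Z): not NE [P2→R gives 9>3]
(A,Q,X): not NE [P1→B gives 10>8]
(A,Q,Y): not NE [P2→P gives 8>0; P3→Z gives 5>2]
(A,Q,Z): not NE [P2→R gives 9>7]
(A,R,X): not NE [P2→Q gives 7>3; P3→Z gives 2>0]
(A,R,Y): not NE [P1→B gives 10>8; P2→P gives 8>4]
(A,R,Z): not NE [P1→B gives 8>1]
(B,P,X): not NE [P1→A gives 7>5; P2→R gives 9>2; P3→Z gives 7>0]
(B,P,Y): not NE [P3→Z gives 7>1]
(B,P,Z): not NE [P1→A gives 1>0; P2→Q gives 4>3]
(B,Q,X): not NE [P2→R gives 9>2; P3→Z gives 10>7]
(B,Q,Y): not NE [P1→A gives 8>7; P2→R gives 6>2; P3→Z gives 10>9]
(B,Q,Z): NE
(B,R,X): not NE [P1→A gives 7>1; P3→Y gives 7>4]
(B,R,Y): NE
(B,R,Z): not NE [P2→Q gives 4>3; P3→Y gives 7>0]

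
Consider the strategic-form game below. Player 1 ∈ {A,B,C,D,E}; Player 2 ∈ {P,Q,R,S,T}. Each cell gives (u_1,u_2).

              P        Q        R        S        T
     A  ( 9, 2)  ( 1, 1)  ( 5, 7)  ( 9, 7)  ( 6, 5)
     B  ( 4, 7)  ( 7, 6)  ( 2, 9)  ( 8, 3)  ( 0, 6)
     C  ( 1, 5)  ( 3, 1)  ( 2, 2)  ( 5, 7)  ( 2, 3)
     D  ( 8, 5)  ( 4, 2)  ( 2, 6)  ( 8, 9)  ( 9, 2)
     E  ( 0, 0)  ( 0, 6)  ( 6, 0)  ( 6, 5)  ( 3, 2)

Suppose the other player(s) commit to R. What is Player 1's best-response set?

u_1(A vs R) = 5
u_1(B vs R) = 2
u_1(C vs R) = 2
u_1(D vs R) = 2
u_1(E vs R) = 6
max payoff 6 at {E}

P1 best: {E}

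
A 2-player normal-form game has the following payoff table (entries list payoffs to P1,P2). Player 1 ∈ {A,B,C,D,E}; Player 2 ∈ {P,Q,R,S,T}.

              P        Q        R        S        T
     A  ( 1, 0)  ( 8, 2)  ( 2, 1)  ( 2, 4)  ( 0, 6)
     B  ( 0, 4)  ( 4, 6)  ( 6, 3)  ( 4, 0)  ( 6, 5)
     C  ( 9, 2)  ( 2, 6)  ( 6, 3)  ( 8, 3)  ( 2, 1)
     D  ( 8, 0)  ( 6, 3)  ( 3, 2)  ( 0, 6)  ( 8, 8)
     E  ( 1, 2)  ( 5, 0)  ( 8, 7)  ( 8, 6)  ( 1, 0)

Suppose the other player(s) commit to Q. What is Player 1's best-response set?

u_1(A vs Q) = 8
u_1(B vs Q) = 4
u_1(C vs Q) = 2
u_1(D vs Q) = 6
u_1(E vs Q) = 5
max payoff 8 at {A}

BR_1 = {A}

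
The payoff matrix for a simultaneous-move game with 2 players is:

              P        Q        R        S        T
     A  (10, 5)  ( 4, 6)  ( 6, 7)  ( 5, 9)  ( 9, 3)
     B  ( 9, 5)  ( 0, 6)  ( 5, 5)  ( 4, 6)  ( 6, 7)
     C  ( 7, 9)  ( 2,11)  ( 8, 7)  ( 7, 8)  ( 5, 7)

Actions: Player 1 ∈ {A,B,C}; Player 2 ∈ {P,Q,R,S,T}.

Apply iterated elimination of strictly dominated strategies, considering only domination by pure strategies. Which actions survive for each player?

P1 drop B (A beats it: P:10>9 Q:4>0 R:6>5 S:5>4 T:9>6)
P2 drop P (Q beats it: A:6>5 C:11>9)
P2 drop R (S beats it: A:9>7 C:8>7)
P2 drop T (Q beats it: A:6>3 C:11>7)
P1→{A,C} P2→{Q,S}

Survivors P1:{A,C} P2:{Q,S}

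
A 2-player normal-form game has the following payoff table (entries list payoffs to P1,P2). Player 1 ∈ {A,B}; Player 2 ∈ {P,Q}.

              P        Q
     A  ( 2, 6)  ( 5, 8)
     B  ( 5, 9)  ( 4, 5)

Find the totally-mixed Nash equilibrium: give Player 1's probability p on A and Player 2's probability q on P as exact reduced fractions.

P1 mixes 2/3 on A; P2 mixes 1/4 on P

P1 indiff ⇒ q·2+(1-q)·5 = q·5+(1-q)·4 ⇒ q(-3) = (1-q)(-1) ⇒ q = 1/4
P2 indiff ⇒ p·6+(1-p)·9 = p·8+(1-p)·5 ⇒ p(-2) = (1-p)(-4) ⇒ p = 2/3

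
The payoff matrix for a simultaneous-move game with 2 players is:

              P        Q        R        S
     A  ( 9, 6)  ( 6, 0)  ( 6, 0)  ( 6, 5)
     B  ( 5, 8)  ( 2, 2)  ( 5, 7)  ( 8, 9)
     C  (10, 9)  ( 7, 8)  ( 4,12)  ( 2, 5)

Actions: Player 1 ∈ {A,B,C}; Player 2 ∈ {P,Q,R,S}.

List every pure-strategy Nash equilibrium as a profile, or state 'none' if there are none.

NE set: (B,S)

(A,P): not NE [P1→C gives 10>9]
(A,Q): not NE [P1→C gives 7>6; P2→P gives 6>0]
(A,R): not NE [P2→P gives 6>0]
(A,S): not NE [P1→B gives 8>6; P2→P gives 6>5]
(B,P): not NE [P1→C gives 10>5; P2→S gives 9>8]
(B,Q): not NE [P1→C gives 7>2; P2→S gives 9>2]
(B,R): not NE [P1→A gives 6>5; P2→S gives 9>7]
(B,S): NE
(C,P): not NE [P2→R gives 12>9]
(C,Q): not NE [P2→R gives 12>8]
(C,R): not NE [P1→A gives 6>4]
(C,S): not NE [P1→B gives 8>2; P2→R gives 12>5]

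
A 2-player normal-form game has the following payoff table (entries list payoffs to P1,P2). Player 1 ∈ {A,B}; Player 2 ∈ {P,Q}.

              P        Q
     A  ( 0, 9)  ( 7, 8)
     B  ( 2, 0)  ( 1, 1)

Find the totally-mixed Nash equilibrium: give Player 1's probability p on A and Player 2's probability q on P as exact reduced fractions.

P1 indiff ⇒ q·0+(1-q)·7 = q·2+(1-q)·1 ⇒ q(-2) = (1-q)(-6) ⇒ q = 3/4
P2 indiff ⇒ p·9+(1-p)·0 = p·8+(1-p)·1 ⇒ p(1) = (1-p)(1) ⇒ p = 1/2

P1 mixes 1/2 on A; P2 mixes 3/4 on P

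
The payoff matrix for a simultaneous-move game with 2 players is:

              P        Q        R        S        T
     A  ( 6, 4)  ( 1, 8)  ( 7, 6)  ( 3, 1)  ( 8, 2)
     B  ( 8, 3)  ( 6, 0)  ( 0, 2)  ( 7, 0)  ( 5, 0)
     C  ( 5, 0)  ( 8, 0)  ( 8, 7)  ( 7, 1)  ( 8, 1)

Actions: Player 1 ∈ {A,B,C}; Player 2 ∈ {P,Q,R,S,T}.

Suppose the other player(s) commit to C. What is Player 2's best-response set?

argmax u_2 = {R}

u_2(P vs C) = 0
u_2(Q vs C) = 0
u_2(R vs C) = 7
u_2(S vs C) = 1
u_2(T vs C) = 1
max payoff 7 at {R}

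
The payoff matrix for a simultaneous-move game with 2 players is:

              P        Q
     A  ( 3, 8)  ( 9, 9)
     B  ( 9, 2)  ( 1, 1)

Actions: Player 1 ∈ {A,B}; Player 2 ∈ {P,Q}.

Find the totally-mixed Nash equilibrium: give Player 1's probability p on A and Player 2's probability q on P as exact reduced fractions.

P1 mixes 1/2 on A; P2 mixes 4/7 on P

P1 indiff ⇒ q·3+(1-q)·9 = q·9+(1-q)·1 ⇒ q(-6) = (1-q)(-8) ⇒ q = 4/7
P2 indiff ⇒ p·8+(1-p)·2 = p·9+(1-p)·1 ⇒ p(-1) = (1-p)(-1) ⇒ p = 1/2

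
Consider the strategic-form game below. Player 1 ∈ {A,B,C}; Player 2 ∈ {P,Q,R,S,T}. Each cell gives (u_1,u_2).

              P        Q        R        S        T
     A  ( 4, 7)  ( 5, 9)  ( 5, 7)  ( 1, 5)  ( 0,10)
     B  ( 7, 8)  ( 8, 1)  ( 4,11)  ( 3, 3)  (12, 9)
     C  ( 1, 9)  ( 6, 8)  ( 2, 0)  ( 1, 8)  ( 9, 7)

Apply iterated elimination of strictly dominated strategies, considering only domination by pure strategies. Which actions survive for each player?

P1 drop C (B beats it: P:7>1 Q:8>6 R:4>2 S:3>1 T:12>9)
P2 drop P (T beats it: A:10>7 B:9>8)
P2 drop Q (T beats it: A:10>9 B:9>1)
P2 drop S (R beats it: A:7>5 B:11>3)
P1→{A,B} P2→{R,T}

IESDS → P1:{A,B} P2:{R,T}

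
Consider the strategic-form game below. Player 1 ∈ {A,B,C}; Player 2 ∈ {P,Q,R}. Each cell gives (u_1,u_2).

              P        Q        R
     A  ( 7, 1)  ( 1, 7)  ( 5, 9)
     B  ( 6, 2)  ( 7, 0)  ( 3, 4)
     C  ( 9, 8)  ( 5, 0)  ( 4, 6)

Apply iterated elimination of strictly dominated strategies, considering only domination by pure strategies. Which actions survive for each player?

P2 drop Q (R beats it: A:9>7 B:4>0 C:6>0)
P1 drop B (A beats it: P:7>6 R:5>3)
P1→{A,C} P2→{P,R}

IESDS → P1:{A,C} P2:{P,R}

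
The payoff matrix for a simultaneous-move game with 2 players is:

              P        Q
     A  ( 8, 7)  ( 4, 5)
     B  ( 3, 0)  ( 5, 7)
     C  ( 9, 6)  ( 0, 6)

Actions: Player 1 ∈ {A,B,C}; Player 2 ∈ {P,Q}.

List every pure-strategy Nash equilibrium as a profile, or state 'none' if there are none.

NE set: (B,Q), (C,P)

(A,P): not NE [P1→C gives 9>8]
(A,Q): not NE [P1→B gives 5>4; P2→P gives 7>5]
(B,P): not NE [P1→C gives 9>3; P2→Q gives 7>0]
(B,Q): NE
(C,P): NE
(C,Q): not NE [P1→B gives 5>0]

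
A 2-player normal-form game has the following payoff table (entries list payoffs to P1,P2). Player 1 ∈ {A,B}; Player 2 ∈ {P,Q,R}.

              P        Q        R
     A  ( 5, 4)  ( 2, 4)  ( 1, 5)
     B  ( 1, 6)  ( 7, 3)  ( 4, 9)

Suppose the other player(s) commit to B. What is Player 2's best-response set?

P2 best: {R}

u_2(P vs B) = 6
u_2(Q vs B) = 3
u_2(R vs B) = 9
max payoff 9 at {R}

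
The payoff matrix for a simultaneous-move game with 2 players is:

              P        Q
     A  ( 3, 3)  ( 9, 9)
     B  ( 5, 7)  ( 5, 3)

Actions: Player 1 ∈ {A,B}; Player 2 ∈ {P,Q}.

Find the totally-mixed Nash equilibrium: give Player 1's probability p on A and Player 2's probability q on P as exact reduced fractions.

P1 indiff ⇒ q·3+(1-q)·9 = q·5+(1-q)·5 ⇒ q(-2) = (1-q)(-4) ⇒ q = 2/3
P2 indiff ⇒ p·3+(1-p)·7 = p·9+(1-p)·3 ⇒ p(-6) = (1-p)(-4) ⇒ p = 2/5

P1 mixes 2/5 on A; P2 mixes 2/3 on P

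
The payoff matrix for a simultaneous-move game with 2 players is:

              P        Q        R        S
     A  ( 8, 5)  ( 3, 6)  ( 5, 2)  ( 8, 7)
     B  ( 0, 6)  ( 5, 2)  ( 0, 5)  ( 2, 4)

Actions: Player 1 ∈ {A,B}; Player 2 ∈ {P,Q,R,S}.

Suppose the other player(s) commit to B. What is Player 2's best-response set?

u_2(P vs B) = 6
u_2(Q vs B) = 2
u_2(R vs B) = 5
u_2(S vs B) = 4
max payoff 6 at {P}

BR_2 = {P}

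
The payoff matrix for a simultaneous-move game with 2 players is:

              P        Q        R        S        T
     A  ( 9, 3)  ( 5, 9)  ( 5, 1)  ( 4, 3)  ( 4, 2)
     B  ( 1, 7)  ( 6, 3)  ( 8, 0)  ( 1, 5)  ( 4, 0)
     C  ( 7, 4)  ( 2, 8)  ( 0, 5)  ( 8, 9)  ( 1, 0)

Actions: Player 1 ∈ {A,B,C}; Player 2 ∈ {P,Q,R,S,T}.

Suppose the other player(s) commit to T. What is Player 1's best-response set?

argmax u_1 = {A,B}

u_1(A vs T) = 4
u_1(B vs T) = 4
u_1(C vs T) = 1
max payoff 4 at {A,B}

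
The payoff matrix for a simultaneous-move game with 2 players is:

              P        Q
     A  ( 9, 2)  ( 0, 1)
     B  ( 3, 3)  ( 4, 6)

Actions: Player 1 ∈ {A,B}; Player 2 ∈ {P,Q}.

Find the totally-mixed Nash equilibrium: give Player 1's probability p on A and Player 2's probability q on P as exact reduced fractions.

P1 indiff ⇒ q·9+(1-q)·0 = q·3+(1-q)·4 ⇒ q(6) = (1-q)(4) ⇒ q = 2/5
P2 indiff ⇒ p·2+(1-p)·3 = p·1+(1-p)·6 ⇒ p(1) = (1-p)(3) ⇒ p = 3/4

p=3/4, q=2/5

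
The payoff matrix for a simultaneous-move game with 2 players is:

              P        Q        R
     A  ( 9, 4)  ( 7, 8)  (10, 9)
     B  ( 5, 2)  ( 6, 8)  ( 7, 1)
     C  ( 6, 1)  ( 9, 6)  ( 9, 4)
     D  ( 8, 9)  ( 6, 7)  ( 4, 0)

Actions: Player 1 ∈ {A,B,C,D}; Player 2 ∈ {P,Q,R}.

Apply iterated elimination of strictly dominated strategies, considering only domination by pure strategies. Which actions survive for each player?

IESDS → P1:{A,C} P2:{Q,R}

P1 drop B (A beats it: P:9>5 Q:7>6 R:10>7)
P1 drop D (A beats it: P:9>8 Q:7>6 R:10>4)
P2 drop P (Q beats it: A:8>4 C:6>1)
P1→{A,C} P2→{Q,R}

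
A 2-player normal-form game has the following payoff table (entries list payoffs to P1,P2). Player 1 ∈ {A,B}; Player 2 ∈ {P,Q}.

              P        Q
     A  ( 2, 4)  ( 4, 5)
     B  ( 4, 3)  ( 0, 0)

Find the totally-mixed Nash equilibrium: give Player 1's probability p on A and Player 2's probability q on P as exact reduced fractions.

p=3/4, q=2/3

P1 indiff ⇒ q·2+(1-q)·4 = q·4+(1-q)·0 ⇒ q(-2) = (1-q)(-4) ⇒ q = 2/3
P2 indiff ⇒ p·4+(1-p)·3 = p·5+(1-p)·0 ⇒ p(-1) = (1-p)(-3) ⇒ p = 3/4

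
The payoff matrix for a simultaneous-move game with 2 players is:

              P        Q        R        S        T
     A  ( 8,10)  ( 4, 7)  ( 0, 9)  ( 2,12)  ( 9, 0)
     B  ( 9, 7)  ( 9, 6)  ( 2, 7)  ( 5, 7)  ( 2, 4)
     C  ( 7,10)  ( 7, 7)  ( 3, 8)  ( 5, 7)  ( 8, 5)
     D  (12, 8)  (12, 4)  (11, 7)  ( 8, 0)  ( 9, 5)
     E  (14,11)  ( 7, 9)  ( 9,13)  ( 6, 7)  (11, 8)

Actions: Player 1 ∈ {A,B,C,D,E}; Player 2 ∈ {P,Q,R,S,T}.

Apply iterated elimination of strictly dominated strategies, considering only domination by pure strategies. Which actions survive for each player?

IESDS → P1:{D,E} P2:{P,R}

P1 drop A (E beats it: P:14>8 Q:7>4 R:9>0 S:6>2 T:11>9)
P1 drop B (D beats it: P:12>9 Q:12>9 R:11>2 S:8>5 T:9>2)
P1 drop C (D beats it: P:12>7 Q:12>7 R:11>3 S:8>5 T:9>8)
P2 drop Q (P beats it: D:8>4 E:11>9)
P2 drop S (P beats it: D:8>0 E:11>7)
P2 drop T (P beats it: D:8>5 E:11>8)
P1→{D,E} P2→{P,R}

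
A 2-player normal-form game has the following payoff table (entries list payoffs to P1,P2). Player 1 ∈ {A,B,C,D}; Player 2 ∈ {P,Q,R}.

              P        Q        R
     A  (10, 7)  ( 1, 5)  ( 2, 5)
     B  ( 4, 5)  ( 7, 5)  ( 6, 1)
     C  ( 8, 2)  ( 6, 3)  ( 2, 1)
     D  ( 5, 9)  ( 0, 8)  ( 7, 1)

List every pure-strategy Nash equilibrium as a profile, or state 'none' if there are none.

Nash profiles: (A,P), (B,Q)

(A,P): NE
(A,Q): not NE [P1→B gives 7>1; P2→P gives 7>5]
(A,R): not NE [P1→D gives 7>2; P2→P gives 7>5]
(B,P): not NE [P1→A gives 10>4]
(B,Q): NE
(B,R): not NE [P1→D gives 7>6; P2→Q gives 5>1]
(C,P): not NE [P1→A gives 10>8; P2→Q gives 3>2]
(C,Q): not NE [P1→B gives 7>6]
(C,R): not NE [P1→D gives 7>2; P2→Q gives 3>1]
(D,P): not NE [P1→A gives 10>5]
(D,Q): not NE [P1→B gives 7>0; P2→P gives 9>8]
(D,R): not NE [P2→P gives 9>1]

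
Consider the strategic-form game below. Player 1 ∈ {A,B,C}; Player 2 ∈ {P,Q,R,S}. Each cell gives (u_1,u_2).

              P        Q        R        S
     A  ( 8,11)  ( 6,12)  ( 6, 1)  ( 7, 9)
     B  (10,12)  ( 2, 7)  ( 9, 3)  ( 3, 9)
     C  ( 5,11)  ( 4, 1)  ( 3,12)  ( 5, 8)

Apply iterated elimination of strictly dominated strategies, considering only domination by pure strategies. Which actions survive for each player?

P1 drop C (A beats it: P:8>5 Q:6>4 R:6>3 S:7>5)
P2 drop R (P beats it: A:11>1 B:12>3)
P2 drop S (P beats it: A:11>9 B:12>9)
P1→{A,B} P2→{P,Q}

Survivors P1:{A,B} P2:{P,Q}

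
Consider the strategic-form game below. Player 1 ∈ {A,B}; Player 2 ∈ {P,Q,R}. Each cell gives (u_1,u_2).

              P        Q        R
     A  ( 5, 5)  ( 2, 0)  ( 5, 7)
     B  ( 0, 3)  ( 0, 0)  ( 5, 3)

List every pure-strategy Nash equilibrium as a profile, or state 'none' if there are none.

(A,P): not NE [P2→R gives 7>5]
(A,Q): not NE [P2→R gives 7>0]
(A,R): NE
(B,P): not NE [P1→A gives 5>0]
(B,Q): not NE [P1→A gives 2>0; P2→R gives 3>0]
(B,R): NE

PSNE = {(A,R), (B,R)}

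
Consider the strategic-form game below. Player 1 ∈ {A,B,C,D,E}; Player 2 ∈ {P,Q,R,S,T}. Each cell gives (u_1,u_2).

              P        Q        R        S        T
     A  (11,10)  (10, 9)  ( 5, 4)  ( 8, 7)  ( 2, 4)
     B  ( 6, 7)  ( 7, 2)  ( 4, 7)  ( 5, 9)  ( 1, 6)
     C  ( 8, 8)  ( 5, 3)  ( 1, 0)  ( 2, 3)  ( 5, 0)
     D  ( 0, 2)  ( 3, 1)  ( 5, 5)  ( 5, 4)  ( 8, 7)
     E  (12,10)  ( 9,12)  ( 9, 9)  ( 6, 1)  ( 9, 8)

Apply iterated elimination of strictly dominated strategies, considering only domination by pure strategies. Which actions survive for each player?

P1 drop B (A beats it: P:11>6 Q:10>7 R:5>4 S:8>5 T:2>1)
P1 drop C (E beats it: P:12>8 Q:9>5 R:9>1 S:6>2 T:9>5)
P1 drop D (E beats it: P:12>0 Q:9>3 R:9>5 S:6>5 T:9>8)
P2 drop R (P beats it: A:10>4 E:10>9)
P2 drop S (P beats it: A:10>7 E:10>1)
P2 drop T (P beats it: A:10>4 E:10>8)
P1→{A,E} P2→{P,Q}

IESDS → P1:{A,E} P2:{P,Q}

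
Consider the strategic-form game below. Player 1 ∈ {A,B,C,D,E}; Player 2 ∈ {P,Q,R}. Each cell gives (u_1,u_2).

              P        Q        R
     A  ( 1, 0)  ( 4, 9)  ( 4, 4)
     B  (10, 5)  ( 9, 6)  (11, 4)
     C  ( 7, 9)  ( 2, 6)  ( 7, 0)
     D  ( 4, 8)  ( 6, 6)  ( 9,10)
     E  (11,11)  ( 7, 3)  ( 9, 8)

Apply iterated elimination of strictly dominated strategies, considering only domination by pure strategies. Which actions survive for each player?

P1 drop A (B beats it: P:10>1 Q:9>4 R:11>4)
P1 drop C (B beats it: P:10>7 Q:9>2 R:11>7)
P1 drop D (B beats it: P:10>4 Q:9>6 R:11>9)
P2 drop R (P beats it: B:5>4 E:11>8)
P1→{B,E} P2→{P,Q}

Survivors P1:{B,E} P2:{P,Q}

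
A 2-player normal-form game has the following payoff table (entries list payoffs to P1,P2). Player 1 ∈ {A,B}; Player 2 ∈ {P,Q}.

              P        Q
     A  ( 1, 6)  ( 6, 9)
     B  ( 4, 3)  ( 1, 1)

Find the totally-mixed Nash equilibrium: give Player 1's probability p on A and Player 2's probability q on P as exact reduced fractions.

P1 mixes 2/5 on A; P2 mixes 5/8 on P

P1 indiff ⇒ q·1+(1-q)·6 = q·4+(1-q)·1 ⇒ q(-3) = (1-q)(-5) ⇒ q = 5/8
P2 indiff ⇒ p·6+(1-p)·3 = p·9+(1-p)·1 ⇒ p(-3) = (1-p)(-2) ⇒ p = 2/5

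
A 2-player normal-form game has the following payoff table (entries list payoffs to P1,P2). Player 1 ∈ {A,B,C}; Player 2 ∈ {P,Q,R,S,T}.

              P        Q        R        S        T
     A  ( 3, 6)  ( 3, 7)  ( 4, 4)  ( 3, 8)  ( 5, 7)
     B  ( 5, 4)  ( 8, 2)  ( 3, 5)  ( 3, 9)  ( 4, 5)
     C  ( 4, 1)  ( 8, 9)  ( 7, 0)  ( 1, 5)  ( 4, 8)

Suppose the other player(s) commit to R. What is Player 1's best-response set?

u_1(A vs R) = 4
u_1(B vs R) = 3
u_1(C vs R) = 7
max payoff 7 at {C}

P1 best: {C}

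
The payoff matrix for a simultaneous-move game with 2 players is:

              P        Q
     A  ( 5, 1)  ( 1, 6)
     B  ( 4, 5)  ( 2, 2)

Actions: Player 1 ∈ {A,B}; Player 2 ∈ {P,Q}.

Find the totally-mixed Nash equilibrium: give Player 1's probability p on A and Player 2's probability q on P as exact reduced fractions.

P1 indiff ⇒ q·5+(1-q)·1 = q·4+(1-q)·2 ⇒ q(1) = (1-q)(1) ⇒ q = 1/2
P2 indiff ⇒ p·1+(1-p)·5 = p·6+(1-p)·2 ⇒ p(-5) = (1-p)(-3) ⇒ p = 3/8

p=3/8, q=1/2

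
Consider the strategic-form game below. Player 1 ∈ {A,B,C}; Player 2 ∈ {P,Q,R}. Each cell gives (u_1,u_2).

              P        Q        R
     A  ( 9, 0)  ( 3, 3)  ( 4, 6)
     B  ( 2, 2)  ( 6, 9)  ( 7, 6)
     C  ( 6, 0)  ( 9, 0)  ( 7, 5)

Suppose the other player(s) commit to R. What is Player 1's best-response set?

argmax u_1 = {B,C}

u_1(A vs R) = 4
u_1(B vs R) = 7
u_1(C vs R) = 7
max payoff 7 at {B,C}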